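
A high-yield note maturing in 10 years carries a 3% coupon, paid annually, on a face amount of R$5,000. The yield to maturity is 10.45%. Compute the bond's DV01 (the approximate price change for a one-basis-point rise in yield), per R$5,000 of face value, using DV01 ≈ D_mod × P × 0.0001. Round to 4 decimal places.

Periodic yield y = 0.1045.
  t   CF        PV=CF/(1+0.1045)^t    t·PV
  1       150.00       135.8081       135.8081
  2       150.00       122.9589       245.9177
  3       150.00       111.3254       333.9761
  4       150.00       100.7925       403.1701
  5       150.00        91.2563       456.2813
  6       150.00        82.6222       495.7334
  7       150.00        74.8051       523.6357
  8       150.00        67.7276       541.8206
  9       150.00        61.3197       551.8770
  10    5,150.00     1,906.1191    19,061.1907
  Σ                  2,754.7347    22,749.4107
P = 2,754.7347; D_Mac = 8.25829 yrs; D_mod = 7.47695 yrs.
DV01 ≈ 7.47695 × 2,754.7347 × 0.0001 = 2.059702.

R$2.0597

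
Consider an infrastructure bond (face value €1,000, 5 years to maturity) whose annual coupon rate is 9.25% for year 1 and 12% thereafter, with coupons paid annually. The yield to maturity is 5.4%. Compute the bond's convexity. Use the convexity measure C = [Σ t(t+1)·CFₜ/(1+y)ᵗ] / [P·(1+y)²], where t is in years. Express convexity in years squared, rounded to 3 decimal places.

21.369

With y = 0.054:
  t   CF        PV=CF/(1+0.054)^t    t·PV        t(t+1)·PV
  1        92.50        87.7609        87.7609         175.5218
  2       120.00       108.0190       216.0379         648.1138
  3       120.00       102.4848       307.4544       1,229.8175
  4       120.00        97.2341       388.9366       1,944.6829
  5     1,120.00       861.0234     4,305.1171      25,830.7028
  Σ                  1,256.5222     5,305.3069      29,828.8388
P = 1,256.5222.
Convexity = Σ t(t+1)·PV / [P·(1+y)²] = 29,828.8388 / (1,256.5222 × 1.110916) = 21.36904.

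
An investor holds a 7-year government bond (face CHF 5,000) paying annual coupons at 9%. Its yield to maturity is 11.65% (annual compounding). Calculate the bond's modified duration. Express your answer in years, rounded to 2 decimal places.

4.81 years

Periodic yield y = 0.1165. First find Macaulay duration:
  t   CF        PV=CF/(1+0.1165)^t    t·PV
  1       450.00       403.0452       403.0452
  2       450.00       360.9899       721.9798
  3       450.00       323.3228       969.9684
  4       450.00       289.5860     1,158.3441
  5       450.00       259.3695     1,296.8474
  6       450.00       232.3059     1,393.8351
  7     5,450.00     2,519.9122    17,639.3855
  Σ                  4,388.5315    23,583.4055
P = 4,388.5315; Macaulay duration = 23,583.4055 / 4,388.5315 = 5.37387 years.
Modified duration = D_Mac / (1 + y) = 5.37387 / 1.1165 = 4.81314 years.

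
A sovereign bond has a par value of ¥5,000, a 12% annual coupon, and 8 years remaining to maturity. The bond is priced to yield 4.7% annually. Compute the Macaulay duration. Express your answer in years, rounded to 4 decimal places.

6.0125 years

Periodic yield y = 0.047. Discount each cash flow and weight by its year:
  t   CF        PV=CF/(1+0.047)^t    t·PV
  1       600.00       573.0659       573.0659
  2       600.00       547.3409     1,094.6818
  3       600.00       522.7707     1,568.3120
  4       600.00       499.3034     1,997.2136
  5       600.00       476.8896     2,384.4479
  6       600.00       455.4819     2,732.8916
  7       600.00       435.0353     3,045.2470
  8     5,600.00     3,878.0604    31,024.4835
  Σ                  7,387.9481    44,420.3433
Price P = Σ PV = 7,387.9481.
Macaulay duration = Σ(t·PV) / P = 44,420.3433 / 7,387.9481 = 6.01254 years.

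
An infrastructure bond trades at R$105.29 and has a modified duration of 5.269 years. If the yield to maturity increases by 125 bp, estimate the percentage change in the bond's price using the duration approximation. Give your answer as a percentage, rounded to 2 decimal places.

Duration approximation: ΔP/P ≈ -D_mod · Δy = -5.269 × (+0.0125) = -0.0658625.
As a percentage: -6.58625%.

-6.59%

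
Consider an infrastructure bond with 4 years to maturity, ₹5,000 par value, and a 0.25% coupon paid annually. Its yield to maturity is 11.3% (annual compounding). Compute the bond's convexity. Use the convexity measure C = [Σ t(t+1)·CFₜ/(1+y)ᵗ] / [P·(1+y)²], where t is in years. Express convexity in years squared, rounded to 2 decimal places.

With y = 0.113:
  t   CF        PV=CF/(1+0.113)^t    t·PV        t(t+1)·PV
  1        12.50        11.2309        11.2309          22.4618
  2        12.50        10.0907        20.1813          60.5440
  3        12.50         9.0662        27.1986         108.7942
  4     5,012.50     3,266.4328    13,065.7312      65,328.6561
  Σ                  3,296.8206    13,124.3420      65,520.4561
P = 3,296.8206.
Convexity = Σ t(t+1)·PV / [P·(1+y)²] = 65,520.4561 / (3,296.8206 × 1.238769) = 16.04321.

16.04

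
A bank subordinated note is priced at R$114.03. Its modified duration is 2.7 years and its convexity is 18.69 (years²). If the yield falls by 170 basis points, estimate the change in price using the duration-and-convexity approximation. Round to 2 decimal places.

+R$5.54

Duration effect: -D_mod·Δy = -2.7 × (-0.017) = +0.045900
Convexity effect: ½·C·(Δy)² = 0.5 × 18.69 × (-0.017)² = +0.002700705
ΔP/P ≈ +0.045900 + 0.002700705 = +0.048600705
ΔP ≈ 114.03 × (+0.048600705) = +5.54193839115.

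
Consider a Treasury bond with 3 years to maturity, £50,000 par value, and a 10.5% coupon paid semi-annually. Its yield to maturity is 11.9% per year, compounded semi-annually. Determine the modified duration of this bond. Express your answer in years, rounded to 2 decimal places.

2.49 years

Periodic yield y = 0.0595. First find Macaulay duration:
  t   CF        PV=CF/(1+0.0595)^t    t·PV
  1     2,625.00     2,477.5838     2,477.5838
  2     2,625.00     2,338.4462     4,676.8924
  3     2,625.00     2,207.1224     6,621.3673
  4     2,625.00     2,083.1736     8,332.6944
  5     2,625.00     1,966.1856     9,830.9278
  6    52,625.00    37,203.7179   223,222.3074
  Σ                 48,276.2295   255,161.7731
P = 48,276.2295; Macaulay duration = 255,161.7731 / 48,276.2295 = 5.28545 half-year periods = 2.64273 years.
Modified duration = D_Mac / (1 + y) = 2.64273 / 1.0595 = 2.49432 years.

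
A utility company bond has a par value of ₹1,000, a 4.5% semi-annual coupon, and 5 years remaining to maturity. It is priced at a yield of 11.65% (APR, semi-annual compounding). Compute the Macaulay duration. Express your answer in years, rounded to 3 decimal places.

4.436 years

Periodic yield y = 0.05825. Discount each cash flow and weight by its period:
  t   CF        PV=CF/(1+0.05825)^t    t·PV
  1        22.50        21.2615        21.2615
  2        22.50        20.0912        40.1824
  3        22.50        18.9853        56.9559
  4        22.50        17.9403        71.7612
  5        22.50        16.9528        84.7639
  6        22.50        16.0196        96.1179
  7        22.50        15.1379       105.9650
  8        22.50        14.3046       114.4370
  9        22.50        13.5172       121.6552
  10    1,022.50       580.4710     5,804.7102
  Σ                    734.6815     6,517.8102
Price P = Σ PV = 734.6815.
Macaulay duration = Σ(t·PV) / P = 6,517.8102 / 734.6815 = 8.87161 half-year periods.
In years: 8.87161 / 2 = 4.43581 years.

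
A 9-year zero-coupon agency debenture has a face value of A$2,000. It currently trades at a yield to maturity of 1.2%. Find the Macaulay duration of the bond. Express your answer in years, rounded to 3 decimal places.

9.000 years

A zero-coupon bond has a single cash flow at maturity, so its Macaulay duration equals its maturity: 9 years.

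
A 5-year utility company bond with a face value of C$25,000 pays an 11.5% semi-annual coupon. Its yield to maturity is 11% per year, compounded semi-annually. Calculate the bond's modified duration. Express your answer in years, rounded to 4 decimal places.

3.7435 years

Periodic yield y = 0.055. First find Macaulay duration:
  t   CF        PV=CF/(1+0.055)^t    t·PV
  1     1,437.50     1,362.5592     1,362.5592
  2     1,437.50     1,291.5253     2,583.0507
  3     1,437.50     1,224.1946     3,672.5839
  4     1,437.50     1,160.3741     4,641.4963
  5     1,437.50     1,099.8806     5,499.4032
  6     1,437.50     1,042.5409     6,255.2453
  7     1,437.50       988.1904     6,917.3329
  8     1,437.50       936.6734     7,493.3870
  9     1,437.50       887.8421     7,990.5786
  10   26,437.50    15,477.3209   154,773.2094
  Σ                 25,471.1016   201,188.8465
P = 25,471.1016; Macaulay duration = 201,188.8465 / 25,471.1016 = 7.89871 half-year periods = 3.94936 years.
Modified duration = D_Mac / (1 + y) = 3.94936 / 1.055 = 3.74346 years.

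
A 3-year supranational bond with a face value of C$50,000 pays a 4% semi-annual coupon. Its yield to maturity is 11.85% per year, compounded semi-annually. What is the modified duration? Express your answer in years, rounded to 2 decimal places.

2.68 years

Periodic yield y = 0.05925. First find Macaulay duration:
  t   CF        PV=CF/(1+0.05925)^t    t·PV
  1     1,000.00       944.0642       944.0642
  2     1,000.00       891.2572     1,782.5144
  3     1,000.00       841.4040     2,524.2121
  4     1,000.00       794.3394     3,177.3576
  5     1,000.00       749.9074     3,749.5370
  6    51,000.00    36,105.9969   216,635.9812
  Σ                 40,326.9691   228,813.6664
P = 40,326.9691; Macaulay duration = 228,813.6664 / 40,326.9691 = 5.67396 half-year periods = 2.83698 years.
Modified duration = D_Mac / (1 + y) = 2.83698 / 1.05925 = 2.67829 years.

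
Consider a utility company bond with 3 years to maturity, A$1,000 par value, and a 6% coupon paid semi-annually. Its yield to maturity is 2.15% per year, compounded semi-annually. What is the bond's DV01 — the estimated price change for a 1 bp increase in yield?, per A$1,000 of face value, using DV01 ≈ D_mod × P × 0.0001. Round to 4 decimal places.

Periodic yield y = 0.01075.
  t   CF        PV=CF/(1+0.01075)^t    t·PV
  1        30.00        29.6809        29.6809
  2        30.00        29.3653        58.7305
  3        30.00        29.0529        87.1588
  4        30.00        28.7439       114.9757
  5        30.00        28.4382       142.1911
  6     1,030.00       965.9947     5,795.9679
  Σ                  1,111.2759     6,228.7051
P = 1,111.2759; D_Mac = 5.60500 half-year periods = 2.80250 yrs; D_mod = 2.77270 yrs.
DV01 ≈ 2.77270 × 1,111.2759 × 0.0001 = 0.308123.

A$0.3081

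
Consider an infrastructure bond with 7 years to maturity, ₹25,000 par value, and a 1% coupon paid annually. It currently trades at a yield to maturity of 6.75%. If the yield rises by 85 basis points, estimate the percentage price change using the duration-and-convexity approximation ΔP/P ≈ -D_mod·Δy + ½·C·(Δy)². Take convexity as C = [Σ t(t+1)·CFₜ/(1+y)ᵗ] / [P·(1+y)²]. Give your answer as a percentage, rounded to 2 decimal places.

With y = 0.0675:
  t   CF        PV=CF/(1+0.0675)^t    t·PV        t(t+1)·PV
  1       250.00       234.1920       234.1920         468.3841
  2       250.00       219.3836       438.7673       1,316.3018
  3       250.00       205.5116       616.5348       2,466.1393
  4       250.00       192.5167       770.0669       3,850.3346
  5       250.00       180.3435       901.7177       5,410.3062
  6       250.00       168.9401     1,013.6405       7,095.4835
  7    25,250.00    15,984.0267   111,888.1870     895,105.4957
  Σ                 17,184.9143   115,863.1062     915,712.4452
P = 17,184.9143; D_Mac = 6.74214 yrs; D_mod = 6.31582 yrs; C = 46.76016.
Duration effect: -6.31582 × (+0.0085) = -0.053684
Convexity effect: 0.5 × 46.76016 × (0.0085)² = +0.0016892
ΔP/P ≈ -0.053684 + 0.0016892 = -0.051995 = -5.1995%.

-5.20%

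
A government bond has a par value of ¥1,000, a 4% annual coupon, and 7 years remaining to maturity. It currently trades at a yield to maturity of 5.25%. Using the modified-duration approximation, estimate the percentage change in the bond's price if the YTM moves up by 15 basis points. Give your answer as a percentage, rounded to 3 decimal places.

-0.885%

Periodic yield y = 0.0525. Modified duration first:
  t   CF        PV=CF/(1+0.0525)^t    t·PV
  1        40.00        38.0048        38.0048
  2        40.00        36.1090        72.2181
  3        40.00        34.3079       102.9236
  4        40.00        32.5965       130.3862
  5        40.00        30.9706       154.8529
  6        40.00        29.4257       176.5544
  7     1,040.00       726.9066     5,088.3461
  Σ                    928.3211     5,763.2861
P = 928.3211; D_Mac = 6.20829 yrs; D_mod = 6.20829/(1+0.0525) = 5.89861 yrs.
ΔP/P ≈ -D_mod · Δy = -5.89861 × (+0.0015) = -0.008848 = -0.8848%.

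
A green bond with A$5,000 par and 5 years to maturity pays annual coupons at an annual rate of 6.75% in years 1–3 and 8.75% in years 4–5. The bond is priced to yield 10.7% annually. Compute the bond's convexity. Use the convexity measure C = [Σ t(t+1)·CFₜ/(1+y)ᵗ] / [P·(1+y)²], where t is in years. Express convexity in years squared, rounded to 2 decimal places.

With y = 0.107:
  t   CF        PV=CF/(1+0.107)^t    t·PV        t(t+1)·PV
  1       337.50       304.8780       304.8780         609.7561
  2       337.50       275.4093       550.8185       1,652.4555
  3       337.50       248.7889       746.3666       2,985.4662
  4       437.50       291.3316     1,165.3263       5,826.6317
  5     5,437.50     3,270.8540    16,354.2702      98,125.6215
  Σ                  4,391.2618    19,121.6597     109,199.9311
P = 4,391.2618.
Convexity = Σ t(t+1)·PV / [P·(1+y)²] = 109,199.9311 / (4,391.2618 × 1.225449) = 20.29260.

20.29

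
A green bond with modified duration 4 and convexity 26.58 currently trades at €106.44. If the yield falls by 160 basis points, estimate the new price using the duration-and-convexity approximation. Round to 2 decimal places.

Duration effect: -D_mod·Δy = -4 × (-0.016) = +0.064000
Convexity effect: ½·C·(Δy)² = 0.5 × 26.58 × (-0.016)² = +0.00340224
ΔP/P ≈ +0.064000 + 0.00340224 = +0.06740224
New price ≈ 106.44 × (1 + 0.06740224) = 113.6142944256.

€113.61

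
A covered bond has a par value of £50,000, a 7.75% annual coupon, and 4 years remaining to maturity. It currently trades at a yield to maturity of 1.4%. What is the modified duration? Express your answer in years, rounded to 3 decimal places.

Periodic yield y = 0.014. First find Macaulay duration:
  t   CF        PV=CF/(1+0.014)^t    t·PV
  1     3,875.00     3,821.4990     3,821.4990
  2     3,875.00     3,768.7367     7,537.4734
  3     3,875.00     3,716.7029    11,150.1086
  4    53,875.00    50,960.7092   203,842.8368
  Σ                 62,267.6478   226,351.9177
P = 62,267.6478; Macaulay duration = 226,351.9177 / 62,267.6478 = 3.63514 years.
Modified duration = D_Mac / (1 + y) = 3.63514 / 1.014 = 3.58496 years.

3.585 years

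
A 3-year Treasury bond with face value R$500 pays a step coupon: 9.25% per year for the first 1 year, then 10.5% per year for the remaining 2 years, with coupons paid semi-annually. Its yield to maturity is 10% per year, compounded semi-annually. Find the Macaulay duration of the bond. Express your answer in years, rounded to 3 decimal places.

Periodic yield y = 0.05. Discount each cash flow and weight by its period:
  t   CF        PV=CF/(1+0.05)^t    t·PV
  1       23.125        22.0238        22.0238
  2       23.125        20.9751        41.9501
  3       26.250        22.6757        68.0272
  4       26.250        21.5959        86.3838
  5       26.250        20.5676       102.8378
  6      526.250       392.6959     2,356.1751
  Σ                    500.5340     2,677.3978
Price P = Σ PV = 500.5340.
Macaulay duration = Σ(t·PV) / P = 2,677.3978 / 500.5340 = 5.34908 half-year periods.
In years: 5.34908 / 2 = 2.67454 years.

2.675 years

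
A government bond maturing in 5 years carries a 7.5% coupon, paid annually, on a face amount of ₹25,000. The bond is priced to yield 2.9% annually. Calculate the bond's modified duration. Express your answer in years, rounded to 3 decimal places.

Periodic yield y = 0.029. First find Macaulay duration:
  t   CF        PV=CF/(1+0.029)^t    t·PV
  1     1,875.00     1,822.1574     1,822.1574
  2     1,875.00     1,770.8041     3,541.6082
  3     1,875.00     1,720.8981     5,162.6942
  4     1,875.00     1,672.3985     6,689.5941
  5    26,875.00    23,295.4765   116,477.3827
  Σ                 30,281.7347   133,693.4367
P = 30,281.7347; Macaulay duration = 133,693.4367 / 30,281.7347 = 4.41499 years.
Modified duration = D_Mac / (1 + y) = 4.41499 / 1.029 = 4.29056 years.

4.291 years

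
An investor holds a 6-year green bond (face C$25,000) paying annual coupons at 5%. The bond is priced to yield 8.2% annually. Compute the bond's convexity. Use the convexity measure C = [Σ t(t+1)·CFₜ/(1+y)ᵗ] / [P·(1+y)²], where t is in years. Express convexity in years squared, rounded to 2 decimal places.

With y = 0.082:
  t   CF        PV=CF/(1+0.082)^t    t·PV        t(t+1)·PV
  1     1,250.00     1,155.2680     1,155.2680       2,310.5360
  2     1,250.00     1,067.7154     2,135.4307       6,406.2922
  3     1,250.00       986.7979     2,960.3938      11,841.5752
  4     1,250.00       912.0129     3,648.0515      18,240.2575
  5     1,250.00       842.8954     4,214.4772      25,286.8635
  6    26,250.00    16,359.3387    98,156.0320     687,092.2240
  Σ                 21,324.0283   112,269.6533     751,177.7484
P = 21,324.0283.
Convexity = Σ t(t+1)·PV / [P·(1+y)²] = 751,177.7484 / (21,324.0283 × 1.170724) = 30.08978.

30.09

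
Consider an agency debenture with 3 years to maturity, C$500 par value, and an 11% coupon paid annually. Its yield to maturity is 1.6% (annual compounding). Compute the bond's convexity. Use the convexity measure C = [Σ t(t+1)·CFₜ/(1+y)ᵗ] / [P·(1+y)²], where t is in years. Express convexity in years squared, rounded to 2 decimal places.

With y = 0.016:
  t   CF        PV=CF/(1+0.016)^t    t·PV        t(t+1)·PV
  1        55.00        54.1339        54.1339         108.2677
  2        55.00        53.2814       106.5627         319.6881
  3       555.00       529.1903     1,587.5708       6,350.2834
  Σ                    636.6055     1,748.2674       6,778.2392
P = 636.6055.
Convexity = Σ t(t+1)·PV / [P·(1+y)²] = 6,778.2392 / (636.6055 × 1.032256) = 10.31476.

10.31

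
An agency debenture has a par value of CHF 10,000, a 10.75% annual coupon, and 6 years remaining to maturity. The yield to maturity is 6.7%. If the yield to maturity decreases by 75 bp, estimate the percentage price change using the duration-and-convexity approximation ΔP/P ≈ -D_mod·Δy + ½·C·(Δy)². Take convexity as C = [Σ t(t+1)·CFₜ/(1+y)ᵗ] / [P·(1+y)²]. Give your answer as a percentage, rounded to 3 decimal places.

With y = 0.067:
  t   CF        PV=CF/(1+0.067)^t    t·PV        t(t+1)·PV
  1     1,075.00     1,007.4977     1,007.4977       2,014.9953
  2     1,075.00       944.2340     1,888.4680       5,665.4039
  3     1,075.00       884.9428     2,654.8284      10,619.3137
  4     1,075.00       829.3747     3,317.4988      16,587.4941
  5     1,075.00       777.2959     3,886.4794      23,318.8765
  6    11,075.00     7,505.1127    45,030.6762     315,214.7335
  Σ                 11,948.4577    57,785.4485     373,420.8171
P = 11,948.4577; D_Mac = 4.83623 yrs; D_mod = 4.53255 yrs; C = 27.45098.
Duration effect: -4.53255 × (-0.0075) = +0.033994
Convexity effect: 0.5 × 27.45098 × (-0.0075)² = +0.0007721
ΔP/P ≈ +0.033994 + 0.0007721 = +0.034766 = +3.4766%.

+3.477%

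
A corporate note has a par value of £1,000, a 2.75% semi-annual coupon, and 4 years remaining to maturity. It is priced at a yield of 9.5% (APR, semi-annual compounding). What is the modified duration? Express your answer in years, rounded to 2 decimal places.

3.61 years

Periodic yield y = 0.0475. First find Macaulay duration:
  t   CF        PV=CF/(1+0.0475)^t    t·PV
  1        13.75        13.1265        13.1265
  2        13.75        12.5313        25.0625
  3        13.75        11.9630        35.8890
  4        13.75        11.4205        45.6822
  5        13.75        10.9027        54.5133
  6        13.75        10.4083        62.4496
  7        13.75         9.9363        69.5541
  8     1,013.75       699.3565     5,594.8520
  Σ                    779.6450     5,901.1292
P = 779.6450; Macaulay duration = 5,901.1292 / 779.6450 = 7.56899 half-year periods = 3.78450 years.
Modified duration = D_Mac / (1 + y) = 3.78450 / 1.0475 = 3.61289 years.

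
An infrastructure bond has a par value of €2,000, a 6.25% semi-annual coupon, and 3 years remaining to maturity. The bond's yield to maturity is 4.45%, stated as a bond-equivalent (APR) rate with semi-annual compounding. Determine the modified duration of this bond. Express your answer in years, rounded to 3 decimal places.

2.727 years

Periodic yield y = 0.02225. First find Macaulay duration:
  t   CF        PV=CF/(1+0.02225)^t    t·PV
  1        62.50        61.1396        61.1396
  2        62.50        59.8089       119.6178
  3        62.50        58.5071       175.5213
  4        62.50        57.2337       228.9347
  5        62.50        55.9879       279.9397
  6     2,062.50     1,807.3874    10,844.3242
  Σ                  2,100.0646    11,709.4773
P = 2,100.0646; Macaulay duration = 11,709.4773 / 2,100.0646 = 5.57577 half-year periods = 2.78789 years.
Modified duration = D_Mac / (1 + y) = 2.78789 / 1.02225 = 2.72720 years.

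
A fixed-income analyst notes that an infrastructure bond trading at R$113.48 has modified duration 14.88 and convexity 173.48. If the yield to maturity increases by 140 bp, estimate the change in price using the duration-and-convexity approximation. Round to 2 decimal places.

Duration effect: -D_mod·Δy = -14.88 × (+0.014) = -0.208320
Convexity effect: ½·C·(Δy)² = 0.5 × 173.48 × (0.014)² = +0.01700104
ΔP/P ≈ -0.208320 + 0.01700104 = -0.19131896
ΔP ≈ 113.48 × (-0.19131896) = -21.7108755808.

-R$21.71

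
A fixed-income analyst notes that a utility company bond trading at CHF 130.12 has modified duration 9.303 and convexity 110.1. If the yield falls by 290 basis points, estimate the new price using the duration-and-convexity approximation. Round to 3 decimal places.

CHF 171.249

Duration effect: -D_mod·Δy = -9.303 × (-0.029) = +0.269787
Convexity effect: ½·C·(Δy)² = 0.5 × 110.1 × (-0.029)² = +0.04629705
ΔP/P ≈ +0.269787 + 0.04629705 = +0.31608405
New price ≈ 130.12 × (1 + 0.31608405) = 171.248856586.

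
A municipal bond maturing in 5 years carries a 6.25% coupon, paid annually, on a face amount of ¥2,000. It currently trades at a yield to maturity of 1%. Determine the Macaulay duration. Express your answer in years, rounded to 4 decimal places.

Periodic yield y = 0.01. Discount each cash flow and weight by its year:
  t   CF        PV=CF/(1+0.01)^t    t·PV
  1       125.00       123.7624       123.7624
  2       125.00       122.5370       245.0740
  3       125.00       121.3238       363.9713
  4       125.00       120.1225       480.4902
  5     2,125.00     2,021.8646    10,109.3229
  Σ                  2,509.6103    11,322.6208
Price P = Σ PV = 2,509.6103.
Macaulay duration = Σ(t·PV) / P = 11,322.6208 / 2,509.6103 = 4.51170 years.

4.5117 years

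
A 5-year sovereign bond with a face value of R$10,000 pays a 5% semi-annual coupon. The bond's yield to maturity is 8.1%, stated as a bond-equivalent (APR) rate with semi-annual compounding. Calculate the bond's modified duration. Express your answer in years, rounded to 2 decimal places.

Periodic yield y = 0.0405. First find Macaulay duration:
  t   CF        PV=CF/(1+0.0405)^t    t·PV
  1       250.00       240.2691       240.2691
  2       250.00       230.9170       461.8339
  3       250.00       221.9288       665.7865
  4       250.00       213.2906       853.1623
  5       250.00       204.9885     1,024.9427
  6       250.00       197.0097     1,182.0579
  7       250.00       189.3413     1,325.3893
  8       250.00       181.9715     1,455.7719
  9       250.00       174.8885     1,573.9965
  10   10,250.00     6,891.3296    68,913.2957
  Σ                  8,745.9346    77,696.5058
P = 8,745.9346; Macaulay duration = 77,696.5058 / 8,745.9346 = 8.88373 half-year periods = 4.44186 years.
Modified duration = D_Mac / (1 + y) = 4.44186 / 1.0405 = 4.26897 years.

4.27 years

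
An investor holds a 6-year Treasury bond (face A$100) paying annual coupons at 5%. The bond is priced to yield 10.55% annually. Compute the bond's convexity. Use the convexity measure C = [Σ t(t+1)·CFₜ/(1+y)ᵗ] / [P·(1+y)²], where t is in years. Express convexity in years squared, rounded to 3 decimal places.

28.470

With y = 0.1055:
  t   CF        PV=CF/(1+0.1055)^t    t·PV        t(t+1)·PV
  1         5.00         4.5228         4.5228           9.0457
  2         5.00         4.0912         8.1824          24.5473
  3         5.00         3.7008        11.1024          44.4094
  4         5.00         3.3476        13.3904          66.9522
  5         5.00         3.0281        15.1407          90.8443
  6       105.00        57.5224       345.1343       2,415.9398
  Σ                     76.2130       397.4730       2,651.7387
P = 76.2130.
Convexity = Σ t(t+1)·PV / [P·(1+y)²] = 2,651.7387 / (76.2130 × 1.222130) = 28.46979.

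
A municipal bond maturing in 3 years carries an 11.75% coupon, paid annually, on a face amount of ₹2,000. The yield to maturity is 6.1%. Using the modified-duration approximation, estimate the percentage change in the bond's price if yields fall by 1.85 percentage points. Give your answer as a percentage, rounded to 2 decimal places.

Periodic yield y = 0.061. Modified duration first:
  t   CF        PV=CF/(1+0.061)^t    t·PV
  1       235.00       221.4892       221.4892
  2       235.00       208.7551       417.5102
  3     2,235.00     1,871.2481     5,613.7443
  Σ                  2,301.4924     6,252.7437
P = 2,301.4924; D_Mac = 2.71682 yrs; D_mod = 2.71682/(1+0.061) = 2.56062 yrs.
ΔP/P ≈ -D_mod · Δy = -2.56062 × (-0.0185) = +0.047372 = +4.7372%.

+4.74%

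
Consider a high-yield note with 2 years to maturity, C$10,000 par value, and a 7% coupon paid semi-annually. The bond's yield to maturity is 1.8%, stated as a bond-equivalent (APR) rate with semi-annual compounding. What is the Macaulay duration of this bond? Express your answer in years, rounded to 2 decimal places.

Periodic yield y = 0.009. Discount each cash flow and weight by its period:
  t   CF        PV=CF/(1+0.009)^t    t·PV
  1       350.00       346.8781       346.8781
  2       350.00       343.7840       687.5681
  3       350.00       340.7176     1,022.1527
  4    10,350.00     9,985.6349    39,942.5398
  Σ                 11,017.0147    41,999.1387
Price P = Σ PV = 11,017.0147.
Macaulay duration = Σ(t·PV) / P = 41,999.1387 / 11,017.0147 = 3.81221 half-year periods.
In years: 3.81221 / 2 = 1.90610 years.

1.91 years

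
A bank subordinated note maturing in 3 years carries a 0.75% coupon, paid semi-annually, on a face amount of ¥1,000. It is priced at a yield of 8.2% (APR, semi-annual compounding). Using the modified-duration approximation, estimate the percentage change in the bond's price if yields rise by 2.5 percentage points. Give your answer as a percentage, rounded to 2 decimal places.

Periodic yield y = 0.041. Modified duration first:
  t   CF        PV=CF/(1+0.041)^t    t·PV
  1         3.75         3.6023         3.6023
  2         3.75         3.4604         6.9209
  3         3.75         3.3241         9.9724
  4         3.75         3.1932        12.7729
  5         3.75         3.0675        15.3373
  6     1,003.75       788.7170     4,732.3018
  Σ                    805.3645     4,780.9075
P = 805.3645; D_Mac = 5.93633 half-year periods = 2.96816 yrs; D_mod = 2.96816/(1+0.041) = 2.85126 yrs.
ΔP/P ≈ -D_mod · Δy = -2.85126 × (+0.025) = -0.071282 = -7.1282%.

-7.13%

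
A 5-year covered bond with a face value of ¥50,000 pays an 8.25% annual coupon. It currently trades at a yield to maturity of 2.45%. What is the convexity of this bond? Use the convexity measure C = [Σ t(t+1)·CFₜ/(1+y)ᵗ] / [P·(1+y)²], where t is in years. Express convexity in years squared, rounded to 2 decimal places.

23.88

With y = 0.0245:
  t   CF        PV=CF/(1+0.0245)^t    t·PV        t(t+1)·PV
  1     4,125.00     4,026.3543     4,026.3543       8,052.7086
  2     4,125.00     3,930.0677     7,860.1353      23,580.4060
  3     4,125.00     3,836.0836    11,508.2508      46,033.0034
  4     4,125.00     3,744.3471    14,977.3884      74,886.9422
  5    54,125.00    47,955.4638   239,777.3190   1,438,663.9142
  Σ                 63,492.3165   278,149.4479   1,591,216.9743
P = 63,492.3165.
Convexity = Σ t(t+1)·PV / [P·(1+y)²] = 1,591,216.9743 / (63,492.3165 × 1.049600) = 23.87725.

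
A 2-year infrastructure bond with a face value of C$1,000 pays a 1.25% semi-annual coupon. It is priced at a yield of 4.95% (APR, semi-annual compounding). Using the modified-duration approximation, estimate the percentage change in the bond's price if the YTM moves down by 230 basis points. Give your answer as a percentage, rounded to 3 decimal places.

Periodic yield y = 0.02475. Modified duration first:
  t   CF        PV=CF/(1+0.02475)^t    t·PV
  1         6.25         6.0990         6.0990
  2         6.25         5.9517        11.9035
  3         6.25         5.8080        17.4240
  4     1,006.25       912.5028     3,650.0110
  Σ                    930.3615     3,685.4375
P = 930.3615; D_Mac = 3.96130 half-year periods = 1.98065 yrs; D_mod = 1.98065/(1+0.02475) = 1.93281 yrs.
ΔP/P ≈ -D_mod · Δy = -1.93281 × (-0.023) = +0.044455 = +4.4455%.

+4.445%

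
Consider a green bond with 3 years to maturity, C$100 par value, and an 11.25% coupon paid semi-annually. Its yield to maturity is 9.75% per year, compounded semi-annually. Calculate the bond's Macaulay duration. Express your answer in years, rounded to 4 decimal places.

Periodic yield y = 0.04875. Discount each cash flow and weight by its period:
  t   CF        PV=CF/(1+0.04875)^t    t·PV
  1        5.625         5.3635         5.3635
  2        5.625         5.1142        10.2284
  3        5.625         4.8765        14.6294
  4        5.625         4.6498        18.5992
  5        5.625         4.4337        22.1683
  6      105.625        79.3843       476.3061
  Σ                    103.8220       547.2950
Price P = Σ PV = 103.8220.
Macaulay duration = Σ(t·PV) / P = 547.2950 / 103.8220 = 5.27147 half-year periods.
In years: 5.27147 / 2 = 2.63574 years.

2.6357 years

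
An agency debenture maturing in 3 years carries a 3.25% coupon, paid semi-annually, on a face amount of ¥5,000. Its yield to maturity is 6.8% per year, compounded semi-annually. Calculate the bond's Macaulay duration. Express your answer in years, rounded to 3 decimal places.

Periodic yield y = 0.034. Discount each cash flow and weight by its period:
  t   CF        PV=CF/(1+0.034)^t    t·PV
  1        81.25        78.5783        78.5783
  2        81.25        75.9945       151.9890
  3        81.25        73.4957       220.4870
  4        81.25        71.0790       284.3159
  5        81.25        68.7418       343.7088
  6     5,081.25     4,157.6443    24,945.8657
  Σ                  4,525.5336    26,024.9449
Price P = Σ PV = 4,525.5336.
Macaulay duration = Σ(t·PV) / P = 26,024.9449 / 4,525.5336 = 5.75069 half-year periods.
In years: 5.75069 / 2 = 2.87535 years.

2.875 years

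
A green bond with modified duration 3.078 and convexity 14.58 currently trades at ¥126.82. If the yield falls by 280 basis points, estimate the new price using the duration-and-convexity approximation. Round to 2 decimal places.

¥138.47

Duration effect: -D_mod·Δy = -3.078 × (-0.028) = +0.086184
Convexity effect: ½·C·(Δy)² = 0.5 × 14.58 × (-0.028)² = +0.00571536
ΔP/P ≈ +0.086184 + 0.00571536 = +0.09189936
New price ≈ 126.82 × (1 + 0.09189936) = 138.4746768352.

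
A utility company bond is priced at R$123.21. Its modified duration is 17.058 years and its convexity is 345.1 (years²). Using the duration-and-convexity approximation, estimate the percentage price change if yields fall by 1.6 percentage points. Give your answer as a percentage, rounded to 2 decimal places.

Duration effect: -D_mod·Δy = -17.058 × (-0.016) = +0.272928
Convexity effect: ½·C·(Δy)² = 0.5 × 345.1 × (-0.016)² = +0.0441728
ΔP/P ≈ +0.272928 + 0.0441728 = +0.3171008
= +31.71008%.

+31.71%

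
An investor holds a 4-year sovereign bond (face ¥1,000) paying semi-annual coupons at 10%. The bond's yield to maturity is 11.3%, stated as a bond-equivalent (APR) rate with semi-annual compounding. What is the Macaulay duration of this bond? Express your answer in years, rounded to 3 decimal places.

Periodic yield y = 0.0565. Discount each cash flow and weight by its period:
  t   CF        PV=CF/(1+0.0565)^t    t·PV
  1        50.00        47.3261        47.3261
  2        50.00        44.7952        89.5903
  3        50.00        42.3996       127.1987
  4        50.00        40.1321       160.5284
  5        50.00        37.9859       189.9295
  6        50.00        35.9545       215.7269
  7        50.00        34.0317       238.2218
  8     1,050.00       676.4462     5,411.5699
  Σ                    959.0712     6,480.0917
Price P = Σ PV = 959.0712.
Macaulay duration = Σ(t·PV) / P = 6,480.0917 / 959.0712 = 6.75663 half-year periods.
In years: 6.75663 / 2 = 3.37832 years.

3.378 years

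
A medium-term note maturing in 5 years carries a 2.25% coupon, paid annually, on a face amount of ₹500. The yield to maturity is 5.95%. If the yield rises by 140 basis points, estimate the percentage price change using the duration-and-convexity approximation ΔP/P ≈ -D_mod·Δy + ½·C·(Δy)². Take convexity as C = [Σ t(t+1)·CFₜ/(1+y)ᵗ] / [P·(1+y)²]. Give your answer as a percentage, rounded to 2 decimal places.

With y = 0.0595:
  t   CF        PV=CF/(1+0.0595)^t    t·PV        t(t+1)·PV
  1        11.25        10.6182        10.6182          21.2364
  2        11.25        10.0219        20.0438          60.1315
  3        11.25         9.4591        28.3773         113.5092
  4        11.25         8.9279        35.7115         178.5577
  5       511.25       382.9380     1,914.6902      11,488.1414
  Σ                    421.9652     2,009.4411      11,861.5761
P = 421.9652; D_Mac = 4.76210 yrs; D_mod = 4.49467 yrs; C = 25.04170.
Duration effect: -4.49467 × (+0.014) = -0.062925
Convexity effect: 0.5 × 25.04170 × (0.014)² = +0.0024541
ΔP/P ≈ -0.062925 + 0.0024541 = -0.060471 = -6.0471%.

-6.05%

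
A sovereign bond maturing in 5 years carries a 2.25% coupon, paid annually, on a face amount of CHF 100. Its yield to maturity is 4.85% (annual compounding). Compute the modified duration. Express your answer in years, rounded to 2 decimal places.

4.55 years

Periodic yield y = 0.0485. First find Macaulay duration:
  t   CF        PV=CF/(1+0.0485)^t    t·PV
  1         2.25         2.1459         2.1459
  2         2.25         2.0467         4.0933
  3         2.25         1.9520         5.8560
  4         2.25         1.8617         7.4468
  5       102.25        80.6903       403.4513
  Σ                     88.6965       422.9933
P = 88.6965; Macaulay duration = 422.9933 / 88.6965 = 4.76899 years.
Modified duration = D_Mac / (1 + y) = 4.76899 / 1.0485 = 4.54840 years.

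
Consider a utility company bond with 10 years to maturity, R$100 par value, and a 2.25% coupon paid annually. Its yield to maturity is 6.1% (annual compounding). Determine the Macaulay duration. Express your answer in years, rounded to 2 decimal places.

8.86 years

Periodic yield y = 0.061. Discount each cash flow and weight by its year:
  t   CF        PV=CF/(1+0.061)^t    t·PV
  1         2.25         2.1206         2.1206
  2         2.25         1.9987         3.9974
  3         2.25         1.8838         5.6514
  4         2.25         1.7755         7.1020
  5         2.25         1.6734         8.3671
  6         2.25         1.5772         9.4633
  7         2.25         1.4865        10.4057
  8         2.25         1.4011        11.2086
  9         2.25         1.3205        11.8847
  10      102.25        56.5600       565.6001
  Σ                     71.7974       635.8009
Price P = Σ PV = 71.7974.
Macaulay duration = Σ(t·PV) / P = 635.8009 / 71.7974 = 8.85548 years.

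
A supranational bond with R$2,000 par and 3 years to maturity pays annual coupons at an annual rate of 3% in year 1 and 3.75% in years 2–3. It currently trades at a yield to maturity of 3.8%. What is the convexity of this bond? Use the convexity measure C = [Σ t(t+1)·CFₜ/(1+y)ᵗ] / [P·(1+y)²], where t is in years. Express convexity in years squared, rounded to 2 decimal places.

10.67

With y = 0.038:
  t   CF        PV=CF/(1+0.038)^t    t·PV        t(t+1)·PV
  1        60.00        57.8035        57.8035         115.6069
  2        75.00        69.6092       139.2184         417.6551
  3     2,075.00     1,855.3508     5,566.0525      22,264.2098
  Σ                  1,982.7635     5,763.0743      22,797.4719
P = 1,982.7635.
Convexity = Σ t(t+1)·PV / [P·(1+y)²] = 22,797.4719 / (1,982.7635 × 1.077444) = 10.67139.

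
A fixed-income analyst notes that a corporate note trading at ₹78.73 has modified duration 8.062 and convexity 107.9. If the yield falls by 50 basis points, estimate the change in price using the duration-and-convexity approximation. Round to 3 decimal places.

+₹3.280

Duration effect: -D_mod·Δy = -8.062 × (-0.005) = +0.040310
Convexity effect: ½·C·(Δy)² = 0.5 × 107.9 × (-0.005)² = +0.00134875
ΔP/P ≈ +0.040310 + 0.00134875 = +0.04165875
ΔP ≈ 78.73 × (+0.04165875) = +3.2797933875.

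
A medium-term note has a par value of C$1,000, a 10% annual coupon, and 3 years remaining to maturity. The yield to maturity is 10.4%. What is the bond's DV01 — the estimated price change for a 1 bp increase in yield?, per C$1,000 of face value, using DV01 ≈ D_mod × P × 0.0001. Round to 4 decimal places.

Periodic yield y = 0.104.
  t   CF        PV=CF/(1+0.104)^t    t·PV
  1       100.00        90.5797        90.5797
  2       100.00        82.0468       164.0937
  3     1,100.00       817.4957     2,452.4870
  Σ                    990.1222     2,707.1604
P = 990.1222; D_Mac = 2.73417 yrs; D_mod = 2.47660 yrs.
DV01 ≈ 2.47660 × 990.1222 × 0.0001 = 0.245214.

C$0.2452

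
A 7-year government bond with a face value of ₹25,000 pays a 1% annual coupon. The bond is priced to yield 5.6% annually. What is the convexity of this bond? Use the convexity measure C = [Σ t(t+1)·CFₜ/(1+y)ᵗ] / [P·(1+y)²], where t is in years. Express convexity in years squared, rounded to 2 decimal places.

With y = 0.056:
  t   CF        PV=CF/(1+0.056)^t    t·PV        t(t+1)·PV
  1       250.00       236.7424       236.7424         473.4848
  2       250.00       224.1879       448.3758       1,345.1274
  3       250.00       212.2991       636.8974       2,547.5898
  4       250.00       201.0409       804.1634       4,020.8172
  5       250.00       190.3796       951.8980       5,711.3881
  6       250.00       180.2837     1,081.7023       7,571.9160
  7    25,250.00    17,243.0447   120,701.3132     965,610.5055
  Σ                 18,487.9784   124,861.0926     987,280.8289
P = 18,487.9784.
Convexity = Σ t(t+1)·PV / [P·(1+y)²] = 987,280.8289 / (18,487.9784 × 1.115136) = 47.88764.

47.89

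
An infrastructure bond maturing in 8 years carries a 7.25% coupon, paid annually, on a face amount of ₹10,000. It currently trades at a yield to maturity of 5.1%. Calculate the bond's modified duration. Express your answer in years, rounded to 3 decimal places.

Periodic yield y = 0.051. First find Macaulay duration:
  t   CF        PV=CF/(1+0.051)^t    t·PV
  1       725.00       689.8192       689.8192
  2       725.00       656.3456     1,312.6912
  3       725.00       624.4963     1,873.4889
  4       725.00       594.1925     2,376.7699
  5       725.00       565.3592     2,826.7958
  6       725.00       537.9250     3,227.5499
  7       725.00       511.8221     3,582.7544
  8    10,725.00     7,204.0310    57,632.2480
  Σ                 11,383.9907    73,522.1171
P = 11,383.9907; Macaulay duration = 73,522.1171 / 11,383.9907 = 6.45838 years.
Modified duration = D_Mac / (1 + y) = 6.45838 / 1.051 = 6.14498 years.

6.145 years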